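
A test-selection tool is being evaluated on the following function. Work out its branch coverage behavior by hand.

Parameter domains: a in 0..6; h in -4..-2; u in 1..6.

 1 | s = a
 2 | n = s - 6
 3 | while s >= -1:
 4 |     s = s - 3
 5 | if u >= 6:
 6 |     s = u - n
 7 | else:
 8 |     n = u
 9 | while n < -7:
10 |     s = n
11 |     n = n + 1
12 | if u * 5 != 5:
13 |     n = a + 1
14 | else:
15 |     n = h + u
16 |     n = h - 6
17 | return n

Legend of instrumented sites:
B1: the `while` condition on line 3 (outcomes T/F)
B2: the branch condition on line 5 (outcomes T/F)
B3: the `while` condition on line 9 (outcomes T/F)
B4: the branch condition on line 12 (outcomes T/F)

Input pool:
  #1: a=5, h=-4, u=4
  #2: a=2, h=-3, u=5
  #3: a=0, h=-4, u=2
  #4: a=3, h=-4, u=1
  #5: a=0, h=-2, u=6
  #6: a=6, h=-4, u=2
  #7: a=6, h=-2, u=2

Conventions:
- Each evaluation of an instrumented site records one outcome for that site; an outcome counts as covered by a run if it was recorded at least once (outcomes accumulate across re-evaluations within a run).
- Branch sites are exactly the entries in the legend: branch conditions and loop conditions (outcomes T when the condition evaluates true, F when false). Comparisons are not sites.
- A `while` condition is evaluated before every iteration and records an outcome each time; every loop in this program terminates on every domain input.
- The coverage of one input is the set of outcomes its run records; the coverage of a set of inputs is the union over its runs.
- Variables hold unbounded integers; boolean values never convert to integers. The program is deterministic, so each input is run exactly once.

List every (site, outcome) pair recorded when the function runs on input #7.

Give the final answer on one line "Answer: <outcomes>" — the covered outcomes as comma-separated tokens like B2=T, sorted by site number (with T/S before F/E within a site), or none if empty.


Running input #7 (a=6, h=-2, u=2), event by event:
  B1->T, B1->T, B1->T, B1->F, B2->F, B3->F, B4->T
deduplicating events, the covered set is: B1=T, B1=F, B2=F, B3=F, B4=T
Answer: B1=T, B1=F, B2=F, B3=F, B4=T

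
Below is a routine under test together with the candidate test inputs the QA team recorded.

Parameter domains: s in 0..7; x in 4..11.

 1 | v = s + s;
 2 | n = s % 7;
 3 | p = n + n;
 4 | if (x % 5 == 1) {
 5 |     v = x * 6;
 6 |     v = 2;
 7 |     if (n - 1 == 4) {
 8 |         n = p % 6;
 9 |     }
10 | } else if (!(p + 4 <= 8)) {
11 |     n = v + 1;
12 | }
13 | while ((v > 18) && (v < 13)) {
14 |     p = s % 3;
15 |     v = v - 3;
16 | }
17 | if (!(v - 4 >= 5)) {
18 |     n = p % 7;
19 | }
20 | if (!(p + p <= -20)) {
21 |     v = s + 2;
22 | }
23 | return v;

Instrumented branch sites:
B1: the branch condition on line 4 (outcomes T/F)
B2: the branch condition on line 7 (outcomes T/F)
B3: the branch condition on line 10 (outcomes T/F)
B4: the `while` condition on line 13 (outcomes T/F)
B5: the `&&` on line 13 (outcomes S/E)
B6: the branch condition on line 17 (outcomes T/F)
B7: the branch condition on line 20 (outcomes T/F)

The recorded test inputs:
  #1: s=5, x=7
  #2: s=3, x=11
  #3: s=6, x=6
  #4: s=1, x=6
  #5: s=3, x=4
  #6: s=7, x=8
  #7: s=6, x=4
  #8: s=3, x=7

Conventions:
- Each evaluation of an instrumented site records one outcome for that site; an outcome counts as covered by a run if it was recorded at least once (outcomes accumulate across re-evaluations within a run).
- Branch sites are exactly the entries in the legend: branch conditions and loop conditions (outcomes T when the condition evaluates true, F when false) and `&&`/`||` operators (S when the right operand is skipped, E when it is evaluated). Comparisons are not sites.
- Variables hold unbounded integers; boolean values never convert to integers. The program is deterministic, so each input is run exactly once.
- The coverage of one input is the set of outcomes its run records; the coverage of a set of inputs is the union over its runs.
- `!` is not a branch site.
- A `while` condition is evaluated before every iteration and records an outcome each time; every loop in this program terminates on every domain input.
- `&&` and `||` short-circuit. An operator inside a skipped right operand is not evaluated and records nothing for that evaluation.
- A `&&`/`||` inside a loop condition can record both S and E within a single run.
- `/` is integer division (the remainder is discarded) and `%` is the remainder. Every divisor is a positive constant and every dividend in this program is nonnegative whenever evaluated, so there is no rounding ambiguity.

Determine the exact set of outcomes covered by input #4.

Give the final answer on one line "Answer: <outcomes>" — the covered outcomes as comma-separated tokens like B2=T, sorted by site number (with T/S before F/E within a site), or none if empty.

Event log for input #4 (s=1, x=6):
  B1->T, B2->F, B5->S, B4->F, B6->T, B7->T
as a set, this run covers: B1=T, B2=F, B4=F, B5=S, B6=T, B7=T

Answer: B1=T, B2=F, B4=F, B5=S, B6=T, B7=T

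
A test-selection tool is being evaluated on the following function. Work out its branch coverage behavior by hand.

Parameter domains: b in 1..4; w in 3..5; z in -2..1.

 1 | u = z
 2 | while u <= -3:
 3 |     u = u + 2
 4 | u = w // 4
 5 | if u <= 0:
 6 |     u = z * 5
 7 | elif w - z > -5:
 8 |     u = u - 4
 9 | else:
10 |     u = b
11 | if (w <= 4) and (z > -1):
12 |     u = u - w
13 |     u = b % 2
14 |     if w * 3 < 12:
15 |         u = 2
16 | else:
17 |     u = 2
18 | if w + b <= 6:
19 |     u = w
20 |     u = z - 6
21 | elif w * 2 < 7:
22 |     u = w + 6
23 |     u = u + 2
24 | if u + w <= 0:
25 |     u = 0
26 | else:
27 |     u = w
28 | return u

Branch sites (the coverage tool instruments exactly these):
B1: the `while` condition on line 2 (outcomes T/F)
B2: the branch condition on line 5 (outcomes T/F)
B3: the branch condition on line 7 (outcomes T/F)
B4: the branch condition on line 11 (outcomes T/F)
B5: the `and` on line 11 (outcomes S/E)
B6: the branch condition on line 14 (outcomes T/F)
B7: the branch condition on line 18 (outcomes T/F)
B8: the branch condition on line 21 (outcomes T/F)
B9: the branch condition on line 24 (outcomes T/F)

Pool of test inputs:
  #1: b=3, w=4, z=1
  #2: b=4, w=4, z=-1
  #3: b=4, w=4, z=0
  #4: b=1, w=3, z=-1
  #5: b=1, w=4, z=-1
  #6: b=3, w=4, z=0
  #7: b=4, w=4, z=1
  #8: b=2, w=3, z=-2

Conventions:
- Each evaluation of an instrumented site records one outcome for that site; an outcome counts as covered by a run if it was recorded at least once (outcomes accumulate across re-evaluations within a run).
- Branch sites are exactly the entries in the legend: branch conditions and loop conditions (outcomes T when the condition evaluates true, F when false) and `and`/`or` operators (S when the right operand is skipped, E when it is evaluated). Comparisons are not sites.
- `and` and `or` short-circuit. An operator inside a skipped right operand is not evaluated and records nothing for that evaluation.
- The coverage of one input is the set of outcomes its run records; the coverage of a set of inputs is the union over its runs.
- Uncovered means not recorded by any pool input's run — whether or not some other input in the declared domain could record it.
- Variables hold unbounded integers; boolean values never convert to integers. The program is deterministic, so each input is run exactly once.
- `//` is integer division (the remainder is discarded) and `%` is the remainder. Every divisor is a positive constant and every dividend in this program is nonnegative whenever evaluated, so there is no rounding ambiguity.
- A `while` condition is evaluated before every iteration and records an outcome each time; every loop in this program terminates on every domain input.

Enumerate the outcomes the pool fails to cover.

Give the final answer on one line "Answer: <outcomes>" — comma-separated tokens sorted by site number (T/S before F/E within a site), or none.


#1 (b=3, w=4, z=1) -> B1->F, B2->F, B3->T, B5->E, B4->T, B6->F, B7->F, B8->F, B9->F; covered: B1=F, B2=F, B3=T, B4=T, B5=E, B6=F, B7=F, B8=F, B9=F
#2 (b=4, w=4, z=-1) -> B1->F, B2->F, B3->T, B5->E, B4->F, B7->F, B8->F, B9->F; covered: B1=F, B2=F, B3=T, B4=F, B5=E, B7=F, B8=F, B9=F
#3 (b=4, w=4, z=0) -> B1->F, B2->F, B3->T, B5->E, B4->T, B6->F, B7->F, B8->F, B9->F; covered: B1=F, B2=F, B3=T, B4=T, B5=E, B6=F, B7=F, B8=F, B9=F
#4 (b=1, w=3, z=-1) -> B1->F, B2->T, B5->E, B4->F, B7->T, B9->T; covered: B1=F, B2=T, B4=F, B5=E, B7=T, B9=T
#5 (b=1, w=4, z=-1) -> B1->F, B2->F, B3->T, B5->E, B4->F, B7->T, B9->T; covered: B1=F, B2=F, B3=T, B4=F, B5=E, B7=T, B9=T
#6 (b=3, w=4, z=0) -> B1->F, B2->F, B3->T, B5->E, B4->T, B6->F, B7->F, B8->F, B9->F; covered: B1=F, B2=F, B3=T, B4=T, B5=E, B6=F, B7=F, B8=F, B9=F
#7 (b=4, w=4, z=1) -> B1->F, B2->F, B3->T, B5->E, B4->T, B6->F, B7->F, B8->F, B9->F; covered: B1=F, B2=F, B3=T, B4=T, B5=E, B6=F, B7=F, B8=F, B9=F
#8 (b=2, w=3, z=-2) -> B1->F, B2->T, B5->E, B4->F, B7->T, B9->T; covered: B1=F, B2=T, B4=F, B5=E, B7=T, B9=T
union over the pool: B1=F, B2=T, B2=F, B3=T, B4=T, B4=F, B5=E, B6=F, B7=T, B7=F, B8=F, B9=T, B9=F
uncovered (5 of 18): B1=T, B3=F, B5=S, B6=T, B8=T
Answer: B1=T, B3=F, B5=S, B6=T, B8=T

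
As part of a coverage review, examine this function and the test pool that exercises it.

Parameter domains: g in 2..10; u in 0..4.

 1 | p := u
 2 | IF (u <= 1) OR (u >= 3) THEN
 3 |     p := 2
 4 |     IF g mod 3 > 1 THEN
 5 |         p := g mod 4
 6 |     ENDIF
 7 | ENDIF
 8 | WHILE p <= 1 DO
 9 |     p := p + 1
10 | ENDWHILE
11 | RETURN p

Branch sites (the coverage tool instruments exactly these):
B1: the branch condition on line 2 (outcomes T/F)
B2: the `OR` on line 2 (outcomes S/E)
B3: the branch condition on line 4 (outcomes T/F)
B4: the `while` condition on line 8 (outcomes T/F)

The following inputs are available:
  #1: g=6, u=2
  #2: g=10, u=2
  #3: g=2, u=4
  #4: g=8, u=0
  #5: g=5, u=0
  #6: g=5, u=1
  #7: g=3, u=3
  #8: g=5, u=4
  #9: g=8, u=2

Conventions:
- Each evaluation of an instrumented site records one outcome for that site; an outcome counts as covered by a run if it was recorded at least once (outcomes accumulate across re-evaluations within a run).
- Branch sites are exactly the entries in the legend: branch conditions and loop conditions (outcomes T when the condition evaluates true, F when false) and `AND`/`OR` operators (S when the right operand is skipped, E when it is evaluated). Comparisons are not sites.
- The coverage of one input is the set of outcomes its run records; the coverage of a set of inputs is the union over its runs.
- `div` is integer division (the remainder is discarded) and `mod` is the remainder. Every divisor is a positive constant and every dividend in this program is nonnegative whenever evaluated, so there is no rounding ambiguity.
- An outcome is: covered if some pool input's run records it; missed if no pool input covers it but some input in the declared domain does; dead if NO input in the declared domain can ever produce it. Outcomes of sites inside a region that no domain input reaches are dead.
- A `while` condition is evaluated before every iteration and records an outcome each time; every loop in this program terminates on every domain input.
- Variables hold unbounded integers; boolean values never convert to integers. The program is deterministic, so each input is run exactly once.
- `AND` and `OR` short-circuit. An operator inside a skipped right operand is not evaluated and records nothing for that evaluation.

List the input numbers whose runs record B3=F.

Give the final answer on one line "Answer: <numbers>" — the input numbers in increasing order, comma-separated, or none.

input #1 (g=6, u=2): misses B3=F
input #2 (g=10, u=2): misses B3=F
input #3 (g=2, u=4): misses B3=F
input #4 (g=8, u=0): misses B3=F
input #5 (g=5, u=0): misses B3=F
input #6 (g=5, u=1): misses B3=F
input #7 (g=3, u=3): covers B3=F
input #8 (g=5, u=4): misses B3=F
input #9 (g=8, u=2): misses B3=F

Answer: 7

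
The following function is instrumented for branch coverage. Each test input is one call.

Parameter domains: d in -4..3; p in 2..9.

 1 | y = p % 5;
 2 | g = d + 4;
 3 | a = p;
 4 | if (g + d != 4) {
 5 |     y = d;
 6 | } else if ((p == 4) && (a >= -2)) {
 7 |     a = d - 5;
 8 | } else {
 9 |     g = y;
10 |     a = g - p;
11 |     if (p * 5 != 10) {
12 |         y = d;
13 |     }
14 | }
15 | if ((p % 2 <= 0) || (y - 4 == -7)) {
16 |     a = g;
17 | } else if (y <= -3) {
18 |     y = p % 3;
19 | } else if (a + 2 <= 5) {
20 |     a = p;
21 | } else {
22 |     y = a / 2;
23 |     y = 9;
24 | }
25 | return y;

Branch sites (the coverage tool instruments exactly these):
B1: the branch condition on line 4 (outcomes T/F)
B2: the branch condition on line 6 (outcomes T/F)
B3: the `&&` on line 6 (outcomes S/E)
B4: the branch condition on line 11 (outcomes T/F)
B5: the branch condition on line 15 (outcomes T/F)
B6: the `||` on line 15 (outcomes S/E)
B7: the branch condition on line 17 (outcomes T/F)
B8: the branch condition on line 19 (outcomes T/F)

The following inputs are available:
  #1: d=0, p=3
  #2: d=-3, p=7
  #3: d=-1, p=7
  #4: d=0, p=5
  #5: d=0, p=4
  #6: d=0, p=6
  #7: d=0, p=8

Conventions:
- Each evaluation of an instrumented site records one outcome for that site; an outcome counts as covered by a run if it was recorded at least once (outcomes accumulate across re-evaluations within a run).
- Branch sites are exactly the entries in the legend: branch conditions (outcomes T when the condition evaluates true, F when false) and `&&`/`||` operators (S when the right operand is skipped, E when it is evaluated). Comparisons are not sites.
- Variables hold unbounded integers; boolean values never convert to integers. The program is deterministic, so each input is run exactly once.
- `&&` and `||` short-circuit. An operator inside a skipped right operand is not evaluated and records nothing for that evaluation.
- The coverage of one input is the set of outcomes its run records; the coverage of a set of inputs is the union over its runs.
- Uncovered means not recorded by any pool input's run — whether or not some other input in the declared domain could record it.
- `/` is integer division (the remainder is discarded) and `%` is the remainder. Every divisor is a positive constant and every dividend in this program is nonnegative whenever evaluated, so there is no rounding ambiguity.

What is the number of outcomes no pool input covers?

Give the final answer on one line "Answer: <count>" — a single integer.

test 1 (d=0, p=3) fires B1->F, B3->S, B2->F, B4->T, B6->E, B5->F, B7->F, B8->T; hits B1=F, B2=F, B3=S, B4=T, B5=F, B6=E, B7=F, B8=T
test 2 (d=-3, p=7) fires B1->T, B6->E, B5->T; hits B1=T, B5=T, B6=E
test 3 (d=-1, p=7) fires B1->T, B6->E, B5->F, B7->F, B8->F; hits B1=T, B5=F, B6=E, B7=F, B8=F
test 4 (d=0, p=5) fires B1->F, B3->S, B2->F, B4->T, B6->E, B5->F, B7->F, B8->T; hits B1=F, B2=F, B3=S, B4=T, B5=F, B6=E, B7=F, B8=T
test 5 (d=0, p=4) fires B1->F, B3->E, B2->T, B6->S, B5->T; hits B1=F, B2=T, B3=E, B5=T, B6=S
test 6 (d=0, p=6) fires B1->F, B3->S, B2->F, B4->T, B6->S, B5->T; hits B1=F, B2=F, B3=S, B4=T, B5=T, B6=S
test 7 (d=0, p=8) fires B1->F, B3->S, B2->F, B4->T, B6->S, B5->T; hits B1=F, B2=F, B3=S, B4=T, B5=T, B6=S
union over the pool: B1=T, B1=F, B2=T, B2=F, B3=S, B3=E, B4=T, B5=T, B5=F, B6=S, B6=E, B7=F, B8=T, B8=F
uncovered (2 of 16): B4=F, B7=T

Answer: 2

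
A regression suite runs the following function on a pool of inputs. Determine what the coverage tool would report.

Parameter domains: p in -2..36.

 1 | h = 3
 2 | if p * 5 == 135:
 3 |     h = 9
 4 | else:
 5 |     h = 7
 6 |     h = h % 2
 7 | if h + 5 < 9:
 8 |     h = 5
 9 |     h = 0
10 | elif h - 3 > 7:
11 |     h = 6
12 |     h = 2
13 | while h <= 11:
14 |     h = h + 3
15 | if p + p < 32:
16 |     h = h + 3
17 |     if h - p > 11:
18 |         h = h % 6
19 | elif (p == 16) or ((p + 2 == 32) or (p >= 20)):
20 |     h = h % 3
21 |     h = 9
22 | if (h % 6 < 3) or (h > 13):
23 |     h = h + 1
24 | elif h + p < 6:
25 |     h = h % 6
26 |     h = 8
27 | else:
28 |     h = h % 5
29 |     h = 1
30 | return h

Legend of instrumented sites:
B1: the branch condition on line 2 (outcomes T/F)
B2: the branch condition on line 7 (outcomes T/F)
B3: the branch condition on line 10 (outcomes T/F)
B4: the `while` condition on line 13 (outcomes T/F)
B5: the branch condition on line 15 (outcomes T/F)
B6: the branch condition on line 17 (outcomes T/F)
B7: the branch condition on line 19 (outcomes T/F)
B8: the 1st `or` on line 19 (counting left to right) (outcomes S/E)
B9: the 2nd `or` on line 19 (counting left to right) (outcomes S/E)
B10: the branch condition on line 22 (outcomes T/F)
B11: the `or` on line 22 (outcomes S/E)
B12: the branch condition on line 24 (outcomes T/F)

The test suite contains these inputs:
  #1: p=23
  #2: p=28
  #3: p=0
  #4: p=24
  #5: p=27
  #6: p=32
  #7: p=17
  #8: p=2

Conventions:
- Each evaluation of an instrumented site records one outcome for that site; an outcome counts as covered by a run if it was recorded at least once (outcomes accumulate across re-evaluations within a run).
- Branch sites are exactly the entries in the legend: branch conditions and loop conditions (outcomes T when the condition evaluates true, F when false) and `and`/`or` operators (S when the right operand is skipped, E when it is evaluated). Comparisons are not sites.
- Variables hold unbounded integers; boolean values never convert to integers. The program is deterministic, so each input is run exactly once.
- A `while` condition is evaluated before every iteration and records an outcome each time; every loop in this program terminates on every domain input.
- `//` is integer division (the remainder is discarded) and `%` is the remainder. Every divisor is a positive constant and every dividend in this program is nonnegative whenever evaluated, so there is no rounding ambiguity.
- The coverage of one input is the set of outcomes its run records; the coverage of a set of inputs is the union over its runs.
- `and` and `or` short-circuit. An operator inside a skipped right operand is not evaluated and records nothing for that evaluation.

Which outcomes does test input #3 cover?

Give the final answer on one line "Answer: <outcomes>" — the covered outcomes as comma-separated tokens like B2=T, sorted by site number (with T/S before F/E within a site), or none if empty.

Event log for input #3 (p=0):
  B1->F, B2->T, B4->T, B4->T, B4->T, B4->T, B4->F, B5->T, B6->T, B11->E
  B10->F, B12->T
distinct outcomes covered: B1=F, B2=T, B4=T, B4=F, B5=T, B6=T, B10=F, B11=E, B12=T

Answer: B1=F, B2=T, B4=T, B4=F, B5=T, B6=T, B10=F, B11=E, B12=T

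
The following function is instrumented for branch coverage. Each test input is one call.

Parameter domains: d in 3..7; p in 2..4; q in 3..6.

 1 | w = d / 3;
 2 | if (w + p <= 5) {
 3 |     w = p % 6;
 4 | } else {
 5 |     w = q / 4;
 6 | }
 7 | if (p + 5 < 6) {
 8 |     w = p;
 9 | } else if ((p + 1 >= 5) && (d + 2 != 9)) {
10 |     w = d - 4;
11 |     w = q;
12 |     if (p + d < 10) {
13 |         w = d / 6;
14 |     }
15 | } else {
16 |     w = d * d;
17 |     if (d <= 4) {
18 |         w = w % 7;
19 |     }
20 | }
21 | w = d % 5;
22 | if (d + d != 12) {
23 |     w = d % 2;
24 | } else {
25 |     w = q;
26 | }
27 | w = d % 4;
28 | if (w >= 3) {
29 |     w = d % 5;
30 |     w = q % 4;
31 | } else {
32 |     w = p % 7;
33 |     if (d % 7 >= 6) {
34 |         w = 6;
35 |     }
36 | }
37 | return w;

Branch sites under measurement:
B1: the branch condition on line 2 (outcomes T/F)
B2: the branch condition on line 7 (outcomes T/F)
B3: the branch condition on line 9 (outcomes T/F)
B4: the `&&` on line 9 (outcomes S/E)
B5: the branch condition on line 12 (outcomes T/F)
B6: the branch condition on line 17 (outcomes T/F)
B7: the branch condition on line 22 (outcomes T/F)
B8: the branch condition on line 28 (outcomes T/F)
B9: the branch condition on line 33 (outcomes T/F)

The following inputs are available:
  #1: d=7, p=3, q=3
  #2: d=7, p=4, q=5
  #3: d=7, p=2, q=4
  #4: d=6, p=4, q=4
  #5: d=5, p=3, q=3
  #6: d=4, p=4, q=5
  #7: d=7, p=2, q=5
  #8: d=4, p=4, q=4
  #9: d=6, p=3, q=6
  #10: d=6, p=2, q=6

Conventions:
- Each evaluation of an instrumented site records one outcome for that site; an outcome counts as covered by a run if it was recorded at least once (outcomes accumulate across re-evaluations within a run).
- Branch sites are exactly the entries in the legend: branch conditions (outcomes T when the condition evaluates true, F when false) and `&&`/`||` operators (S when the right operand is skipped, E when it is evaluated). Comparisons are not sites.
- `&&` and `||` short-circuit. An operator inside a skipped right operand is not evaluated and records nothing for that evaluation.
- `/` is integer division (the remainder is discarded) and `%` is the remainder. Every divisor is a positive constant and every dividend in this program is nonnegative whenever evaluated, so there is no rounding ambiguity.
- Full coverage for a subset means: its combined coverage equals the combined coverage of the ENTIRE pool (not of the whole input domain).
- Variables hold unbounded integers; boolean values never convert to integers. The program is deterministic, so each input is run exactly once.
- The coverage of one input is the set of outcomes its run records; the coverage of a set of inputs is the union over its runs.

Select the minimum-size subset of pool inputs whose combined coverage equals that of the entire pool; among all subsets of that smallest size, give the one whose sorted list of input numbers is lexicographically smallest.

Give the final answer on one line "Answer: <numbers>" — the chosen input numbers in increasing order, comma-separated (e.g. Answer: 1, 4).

input #1, d=7, p=3, q=3: events B1->T, B2->F, B4->S, B3->F, B6->F, B7->T, B8->T; outcomes B1=T, B2=F, B3=F, B4=S, B6=F, B7=T, B8=T
input #2, d=7, p=4, q=5: events B1->F, B2->F, B4->E, B3->F, B6->F, B7->T, B8->T; outcomes B1=F, B2=F, B3=F, B4=E, B6=F, B7=T, B8=T
input #3, d=7, p=2, q=4: events B1->T, B2->F, B4->S, B3->F, B6->F, B7->T, B8->T; outcomes B1=T, B2=F, B3=F, B4=S, B6=F, B7=T, B8=T
input #4, d=6, p=4, q=4: events B1->F, B2->F, B4->E, B3->T, B5->F, B7->F, B8->F, B9->T; outcomes B1=F, B2=F, B3=T, B4=E, B5=F, B7=F, B8=F, B9=T
input #5, d=5, p=3, q=3: events B1->T, B2->F, B4->S, B3->F, B6->F, B7->T, B8->F, B9->F; outcomes B1=T, B2=F, B3=F, B4=S, B6=F, B7=T, B8=F, B9=F
input #6, d=4, p=4, q=5: events B1->T, B2->F, B4->E, B3->T, B5->T, B7->T, B8->F, B9->F; outcomes B1=T, B2=F, B3=T, B4=E, B5=T, B7=T, B8=F, B9=F
input #7, d=7, p=2, q=5: events B1->T, B2->F, B4->S, B3->F, B6->F, B7->T, B8->T; outcomes B1=T, B2=F, B3=F, B4=S, B6=F, B7=T, B8=T
input #8, d=4, p=4, q=4: events B1->T, B2->F, B4->E, B3->T, B5->T, B7->T, B8->F, B9->F; outcomes B1=T, B2=F, B3=T, B4=E, B5=T, B7=T, B8=F, B9=F
input #9, d=6, p=3, q=6: events B1->T, B2->F, B4->S, B3->F, B6->F, B7->F, B8->F, B9->T; outcomes B1=T, B2=F, B3=F, B4=S, B6=F, B7=F, B8=F, B9=T
input #10, d=6, p=2, q=6: events B1->T, B2->F, B4->S, B3->F, B6->F, B7->F, B8->F, B9->T; outcomes B1=T, B2=F, B3=F, B4=S, B6=F, B7=F, B8=F, B9=T
union over all inputs: B1=T, B1=F, B2=F, B3=T, B3=F, B4=S, B4=E, B5=T, B5=F, B6=F, B7=T, B7=F, B8=T, B8=F, B9=T, B9=F (16 outcomes)
no size-1 subset reaches all 16 outcomes (best union: 8/16)
no size-2 subset reaches all 16 outcomes (best union: 14/16)
size 3: inputs {1, 4, 6} cover all 16 outcomes, and no lexicographically smaller subset of this size does

Answer: 1, 4, 6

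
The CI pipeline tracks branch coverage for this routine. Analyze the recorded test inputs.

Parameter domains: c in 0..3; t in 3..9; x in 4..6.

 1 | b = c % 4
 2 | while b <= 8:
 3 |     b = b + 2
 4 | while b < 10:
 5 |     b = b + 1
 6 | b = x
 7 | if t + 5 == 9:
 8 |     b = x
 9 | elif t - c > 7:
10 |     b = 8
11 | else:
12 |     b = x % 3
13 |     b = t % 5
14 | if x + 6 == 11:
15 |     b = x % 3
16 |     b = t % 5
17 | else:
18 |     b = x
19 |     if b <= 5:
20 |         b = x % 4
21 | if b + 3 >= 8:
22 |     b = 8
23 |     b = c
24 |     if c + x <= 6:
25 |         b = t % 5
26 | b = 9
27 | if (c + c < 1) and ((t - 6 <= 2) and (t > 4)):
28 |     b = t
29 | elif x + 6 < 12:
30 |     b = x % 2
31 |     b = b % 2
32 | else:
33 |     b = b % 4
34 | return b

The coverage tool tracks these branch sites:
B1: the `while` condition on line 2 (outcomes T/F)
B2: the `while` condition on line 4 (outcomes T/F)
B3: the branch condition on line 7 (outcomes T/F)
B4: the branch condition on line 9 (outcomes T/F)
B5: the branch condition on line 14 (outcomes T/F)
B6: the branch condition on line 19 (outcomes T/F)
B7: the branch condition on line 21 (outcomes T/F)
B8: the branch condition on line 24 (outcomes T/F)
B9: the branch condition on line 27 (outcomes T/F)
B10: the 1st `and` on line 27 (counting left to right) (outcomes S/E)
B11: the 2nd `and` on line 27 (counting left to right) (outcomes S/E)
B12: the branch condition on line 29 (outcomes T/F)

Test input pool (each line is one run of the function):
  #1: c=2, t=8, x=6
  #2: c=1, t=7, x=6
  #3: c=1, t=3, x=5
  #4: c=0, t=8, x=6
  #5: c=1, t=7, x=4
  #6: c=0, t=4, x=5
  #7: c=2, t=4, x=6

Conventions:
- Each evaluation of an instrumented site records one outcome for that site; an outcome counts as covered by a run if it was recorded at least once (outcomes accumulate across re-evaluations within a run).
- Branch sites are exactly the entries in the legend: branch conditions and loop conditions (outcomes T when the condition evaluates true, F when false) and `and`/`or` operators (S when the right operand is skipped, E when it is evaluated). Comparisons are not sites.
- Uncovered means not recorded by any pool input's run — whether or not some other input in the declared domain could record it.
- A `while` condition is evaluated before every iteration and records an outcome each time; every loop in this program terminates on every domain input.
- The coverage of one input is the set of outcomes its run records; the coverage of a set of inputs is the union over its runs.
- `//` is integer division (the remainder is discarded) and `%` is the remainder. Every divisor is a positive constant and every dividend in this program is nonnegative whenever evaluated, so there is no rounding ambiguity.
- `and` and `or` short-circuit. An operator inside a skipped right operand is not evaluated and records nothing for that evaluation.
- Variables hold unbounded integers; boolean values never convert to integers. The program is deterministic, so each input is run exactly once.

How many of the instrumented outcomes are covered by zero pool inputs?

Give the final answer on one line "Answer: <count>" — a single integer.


#1 (c=2, t=8, x=6) -> B1->T, B1->T, B1->T, B1->T, B1->F, B2->F, B3->F, B4->F, B5->F, B6->F, B7->T, B8->F, B10->S, B9->F, ...; covered: B1=T, B1=F, B2=F, B3=F, B4=F, B5=F, B6=F, B7=T, B8=F, B9=F, B10=S, B12=F
#2 (c=1, t=7, x=6) -> B1->T, B1->T, B1->T, B1->T, B1->F, B2->T, B2->F, B3->F, B4->F, B5->F, B6->F, B7->T, B8->F, B10->S, ...; covered: B1=T, B1=F, B2=T, B2=F, B3=F, B4=F, B5=F, B6=F, B7=T, B8=F, B9=F, B10=S, B12=F
#3 (c=1, t=3, x=5) -> B1->T, B1->T, B1->T, B1->T, B1->F, B2->T, B2->F, B3->F, B4->F, B5->T, B7->F, B10->S, B9->F, B12->T; covered: B1=T, B1=F, B2=T, B2=F, B3=F, B4=F, B5=T, B7=F, B9=F, B10=S, B12=T
#4 (c=0, t=8, x=6) -> B1->T, B1->T, B1->T, B1->T, B1->T, B1->F, B2->F, B3->F, B4->T, B5->F, B6->F, B7->T, B8->T, B10->E, ...; covered: B1=T, B1=F, B2=F, B3=F, B4=T, B5=F, B6=F, B7=T, B8=T, B9=T, B10=E, B11=E
#5 (c=1, t=7, x=4) -> B1->T, B1->T, B1->T, B1->T, B1->F, B2->T, B2->F, B3->F, B4->F, B5->F, B6->T, B7->F, B10->S, B9->F, ...; covered: B1=T, B1=F, B2=T, B2=F, B3=F, B4=F, B5=F, B6=T, B7=F, B9=F, B10=S, B12=T
#6 (c=0, t=4, x=5) -> B1->T, B1->T, B1->T, B1->T, B1->T, B1->F, B2->F, B3->T, B5->T, B7->F, B10->E, B11->E, B9->F, B12->T; covered: B1=T, B1=F, B2=F, B3=T, B5=T, B7=F, B9=F, B10=E, B11=E, B12=T
#7 (c=2, t=4, x=6) -> B1->T, B1->T, B1->T, B1->T, B1->F, B2->F, B3->T, B5->F, B6->F, B7->T, B8->F, B10->S, B9->F, B12->F; covered: B1=T, B1=F, B2=F, B3=T, B5=F, B6=F, B7=T, B8=F, B9=F, B10=S, B12=F
union over the pool: B1=T, B1=F, B2=T, B2=F, B3=T, B3=F, B4=T, B4=F, B5=T, B5=F, B6=T, B6=F, B7=T, B7=F, B8=T, B8=F, B9=T, B9=F, B10=S, B10=E, B11=E, B12=T, B12=F
uncovered (1 of 24): B11=S
Answer: 1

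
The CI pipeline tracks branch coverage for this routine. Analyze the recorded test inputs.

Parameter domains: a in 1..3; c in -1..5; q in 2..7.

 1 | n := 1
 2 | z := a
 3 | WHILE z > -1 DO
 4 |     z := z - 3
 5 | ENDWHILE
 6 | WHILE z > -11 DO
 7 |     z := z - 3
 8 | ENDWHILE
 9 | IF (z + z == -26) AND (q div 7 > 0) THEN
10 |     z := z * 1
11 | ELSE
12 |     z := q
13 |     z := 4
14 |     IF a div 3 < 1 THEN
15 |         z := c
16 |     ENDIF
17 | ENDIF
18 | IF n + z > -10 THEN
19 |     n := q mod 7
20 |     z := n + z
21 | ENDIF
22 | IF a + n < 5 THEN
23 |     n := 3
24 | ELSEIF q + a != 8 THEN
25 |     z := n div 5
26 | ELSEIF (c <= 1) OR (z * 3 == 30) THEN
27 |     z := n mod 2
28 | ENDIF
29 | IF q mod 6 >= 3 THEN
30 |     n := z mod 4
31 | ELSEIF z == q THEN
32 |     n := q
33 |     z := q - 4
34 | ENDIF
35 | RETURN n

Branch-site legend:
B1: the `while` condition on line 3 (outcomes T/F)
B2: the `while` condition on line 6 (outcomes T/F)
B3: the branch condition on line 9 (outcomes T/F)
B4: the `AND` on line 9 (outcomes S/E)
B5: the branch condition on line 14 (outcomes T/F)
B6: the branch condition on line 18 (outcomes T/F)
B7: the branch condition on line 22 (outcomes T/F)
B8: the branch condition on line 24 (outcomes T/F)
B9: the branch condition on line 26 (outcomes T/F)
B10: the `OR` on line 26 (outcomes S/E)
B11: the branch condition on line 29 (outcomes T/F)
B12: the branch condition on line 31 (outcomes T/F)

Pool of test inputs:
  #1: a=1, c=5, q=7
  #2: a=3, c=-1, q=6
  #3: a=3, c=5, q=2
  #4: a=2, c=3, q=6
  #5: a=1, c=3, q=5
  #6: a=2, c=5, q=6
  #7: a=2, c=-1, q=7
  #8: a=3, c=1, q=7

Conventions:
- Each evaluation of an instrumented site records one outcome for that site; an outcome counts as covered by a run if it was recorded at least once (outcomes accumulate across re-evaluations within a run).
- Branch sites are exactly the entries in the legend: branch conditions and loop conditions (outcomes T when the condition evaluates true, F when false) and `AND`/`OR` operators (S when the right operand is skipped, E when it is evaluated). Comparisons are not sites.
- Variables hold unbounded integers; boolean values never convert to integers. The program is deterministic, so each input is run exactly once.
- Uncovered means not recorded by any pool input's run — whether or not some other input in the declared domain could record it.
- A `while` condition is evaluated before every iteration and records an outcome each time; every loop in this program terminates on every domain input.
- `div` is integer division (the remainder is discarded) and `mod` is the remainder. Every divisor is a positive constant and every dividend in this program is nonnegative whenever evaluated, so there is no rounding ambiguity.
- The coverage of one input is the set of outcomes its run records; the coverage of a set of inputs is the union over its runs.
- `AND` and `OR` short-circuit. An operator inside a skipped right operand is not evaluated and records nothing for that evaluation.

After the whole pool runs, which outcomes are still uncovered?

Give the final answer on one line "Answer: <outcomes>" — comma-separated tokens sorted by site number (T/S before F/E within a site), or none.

#1 (a=1, c=5, q=7) -> B1->T, B1->F, B2->T, B2->T, B2->T, B2->F, B4->S, B3->F, B5->T, B6->T, B7->T, B11->F, B12->F; covered: B1=T, B1=F, B2=T, B2=F, B3=F, B4=S, B5=T, B6=T, B7=T, B11=F, B12=F
#2 (a=3, c=-1, q=6) -> B1->T, B1->T, B1->F, B2->T, B2->T, B2->T, B2->F, B4->S, B3->F, B5->F, B6->T, B7->F, B8->T, B11->F, ...; covered: B1=T, B1=F, B2=T, B2=F, B3=F, B4=S, B5=F, B6=T, B7=F, B8=T, B11=F, B12=F
#3 (a=3, c=5, q=2) -> B1->T, B1->T, B1->F, B2->T, B2->T, B2->T, B2->F, B4->S, B3->F, B5->F, B6->T, B7->F, B8->T, B11->F, ...; covered: B1=T, B1=F, B2=T, B2=F, B3=F, B4=S, B5=F, B6=T, B7=F, B8=T, B11=F, B12=F
#4 (a=2, c=3, q=6) -> B1->T, B1->F, B2->T, B2->T, B2->T, B2->T, B2->F, B4->E, B3->F, B5->T, B6->T, B7->F, B8->F, B10->E, ...; covered: B1=T, B1=F, B2=T, B2=F, B3=F, B4=E, B5=T, B6=T, B7=F, B8=F, B9=F, B10=E, B11=F, B12=F
#5 (a=1, c=3, q=5) -> B1->T, B1->F, B2->T, B2->T, B2->T, B2->F, B4->S, B3->F, B5->T, B6->T, B7->F, B8->T, B11->T; covered: B1=T, B1=F, B2=T, B2=F, B3=F, B4=S, B5=T, B6=T, B7=F, B8=T, B11=T
#6 (a=2, c=5, q=6) -> B1->T, B1->F, B2->T, B2->T, B2->T, B2->T, B2->F, B4->E, B3->F, B5->T, B6->T, B7->F, B8->F, B10->E, ...; covered: B1=T, B1=F, B2=T, B2=F, B3=F, B4=E, B5=T, B6=T, B7=F, B8=F, B9=F, B10=E, B11=F, B12=F
#7 (a=2, c=-1, q=7) -> B1->T, B1->F, B2->T, B2->T, B2->T, B2->T, B2->F, B4->E, B3->T, B6->F, B7->T, B11->F, B12->F; covered: B1=T, B1=F, B2=T, B2=F, B3=T, B4=E, B6=F, B7=T, B11=F, B12=F
#8 (a=3, c=1, q=7) -> B1->T, B1->T, B1->F, B2->T, B2->T, B2->T, B2->F, B4->S, B3->F, B5->F, B6->T, B7->T, B11->F, B12->F; covered: B1=T, B1=F, B2=T, B2=F, B3=F, B4=S, B5=F, B6=T, B7=T, B11=F, B12=F
union over the pool: B1=T, B1=F, B2=T, B2=F, B3=T, B3=F, B4=S, B4=E, B5=T, B5=F, B6=T, B6=F, B7=T, B7=F, B8=T, B8=F, B9=F, B10=E, B11=T, B11=F, B12=F
uncovered (3 of 24): B9=T, B10=S, B12=T

Answer: B9=T, B10=S, B12=T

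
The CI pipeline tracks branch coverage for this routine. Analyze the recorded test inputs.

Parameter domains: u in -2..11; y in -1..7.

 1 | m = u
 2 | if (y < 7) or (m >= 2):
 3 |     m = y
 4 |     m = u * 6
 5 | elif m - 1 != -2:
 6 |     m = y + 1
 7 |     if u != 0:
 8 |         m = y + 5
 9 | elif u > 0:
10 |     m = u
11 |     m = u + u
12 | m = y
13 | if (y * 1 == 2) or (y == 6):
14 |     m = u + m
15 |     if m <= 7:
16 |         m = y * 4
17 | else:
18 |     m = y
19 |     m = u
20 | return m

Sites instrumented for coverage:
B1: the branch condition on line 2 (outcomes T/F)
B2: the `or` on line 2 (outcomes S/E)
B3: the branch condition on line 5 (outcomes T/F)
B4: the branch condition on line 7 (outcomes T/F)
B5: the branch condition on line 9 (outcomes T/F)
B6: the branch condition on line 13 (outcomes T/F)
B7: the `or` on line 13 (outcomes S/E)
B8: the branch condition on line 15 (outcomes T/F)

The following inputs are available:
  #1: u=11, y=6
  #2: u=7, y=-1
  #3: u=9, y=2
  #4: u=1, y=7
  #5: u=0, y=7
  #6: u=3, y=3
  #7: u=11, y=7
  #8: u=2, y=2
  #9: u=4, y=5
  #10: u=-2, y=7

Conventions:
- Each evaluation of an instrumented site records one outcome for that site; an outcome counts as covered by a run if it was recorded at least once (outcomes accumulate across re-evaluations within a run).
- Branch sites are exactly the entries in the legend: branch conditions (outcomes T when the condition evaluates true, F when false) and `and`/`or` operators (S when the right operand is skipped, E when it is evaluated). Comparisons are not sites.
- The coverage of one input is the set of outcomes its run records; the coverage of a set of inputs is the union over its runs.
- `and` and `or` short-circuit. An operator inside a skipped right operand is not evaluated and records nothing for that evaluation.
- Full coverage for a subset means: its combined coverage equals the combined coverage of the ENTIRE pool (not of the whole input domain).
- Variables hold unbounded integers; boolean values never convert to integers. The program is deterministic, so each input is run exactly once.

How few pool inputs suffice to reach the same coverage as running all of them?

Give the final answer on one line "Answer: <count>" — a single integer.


input #1, u=11, y=6: events B2->S, B1->T, B7->E, B6->T, B8->F; outcomes B1=T, B2=S, B6=T, B7=E, B8=F
input #2, u=7, y=-1: events B2->S, B1->T, B7->E, B6->F; outcomes B1=T, B2=S, B6=F, B7=E
input #3, u=9, y=2: events B2->S, B1->T, B7->S, B6->T, B8->F; outcomes B1=T, B2=S, B6=T, B7=S, B8=F
input #4, u=1, y=7: events B2->E, B1->F, B3->T, B4->T, B7->E, B6->F; outcomes B1=F, B2=E, B3=T, B4=T, B6=F, B7=E
input #5, u=0, y=7: events B2->E, B1->F, B3->T, B4->F, B7->E, B6->F; outcomes B1=F, B2=E, B3=T, B4=F, B6=F, B7=E
input #6, u=3, y=3: events B2->S, B1->T, B7->E, B6->F; outcomes B1=T, B2=S, B6=F, B7=E
input #7, u=11, y=7: events B2->E, B1->T, B7->E, B6->F; outcomes B1=T, B2=E, B6=F, B7=E
input #8, u=2, y=2: events B2->S, B1->T, B7->S, B6->T, B8->T; outcomes B1=T, B2=S, B6=T, B7=S, B8=T
input #9, u=4, y=5: events B2->S, B1->T, B7->E, B6->F; outcomes B1=T, B2=S, B6=F, B7=E
input #10, u=-2, y=7: events B2->E, B1->F, B3->T, B4->T, B7->E, B6->F; outcomes B1=F, B2=E, B3=T, B4=T, B6=F, B7=E
together the pool reaches 13 outcomes: B1=T, B1=F, B2=S, B2=E, B3=T, B4=T, B4=F, B6=T, B6=F, B7=S, B7=E, B8=T, B8=F
size 1 is not enough: best union over all size-1 subsets is 6/13
size 2 is not enough: best union over all size-2 subsets is 11/13
size 3 is not enough: best union over all size-3 subsets is 12/13
size 4: inputs {1, 4, 5, 8} cover all 13 outcomes, and no lexicographically smaller subset of this size does
Answer: 4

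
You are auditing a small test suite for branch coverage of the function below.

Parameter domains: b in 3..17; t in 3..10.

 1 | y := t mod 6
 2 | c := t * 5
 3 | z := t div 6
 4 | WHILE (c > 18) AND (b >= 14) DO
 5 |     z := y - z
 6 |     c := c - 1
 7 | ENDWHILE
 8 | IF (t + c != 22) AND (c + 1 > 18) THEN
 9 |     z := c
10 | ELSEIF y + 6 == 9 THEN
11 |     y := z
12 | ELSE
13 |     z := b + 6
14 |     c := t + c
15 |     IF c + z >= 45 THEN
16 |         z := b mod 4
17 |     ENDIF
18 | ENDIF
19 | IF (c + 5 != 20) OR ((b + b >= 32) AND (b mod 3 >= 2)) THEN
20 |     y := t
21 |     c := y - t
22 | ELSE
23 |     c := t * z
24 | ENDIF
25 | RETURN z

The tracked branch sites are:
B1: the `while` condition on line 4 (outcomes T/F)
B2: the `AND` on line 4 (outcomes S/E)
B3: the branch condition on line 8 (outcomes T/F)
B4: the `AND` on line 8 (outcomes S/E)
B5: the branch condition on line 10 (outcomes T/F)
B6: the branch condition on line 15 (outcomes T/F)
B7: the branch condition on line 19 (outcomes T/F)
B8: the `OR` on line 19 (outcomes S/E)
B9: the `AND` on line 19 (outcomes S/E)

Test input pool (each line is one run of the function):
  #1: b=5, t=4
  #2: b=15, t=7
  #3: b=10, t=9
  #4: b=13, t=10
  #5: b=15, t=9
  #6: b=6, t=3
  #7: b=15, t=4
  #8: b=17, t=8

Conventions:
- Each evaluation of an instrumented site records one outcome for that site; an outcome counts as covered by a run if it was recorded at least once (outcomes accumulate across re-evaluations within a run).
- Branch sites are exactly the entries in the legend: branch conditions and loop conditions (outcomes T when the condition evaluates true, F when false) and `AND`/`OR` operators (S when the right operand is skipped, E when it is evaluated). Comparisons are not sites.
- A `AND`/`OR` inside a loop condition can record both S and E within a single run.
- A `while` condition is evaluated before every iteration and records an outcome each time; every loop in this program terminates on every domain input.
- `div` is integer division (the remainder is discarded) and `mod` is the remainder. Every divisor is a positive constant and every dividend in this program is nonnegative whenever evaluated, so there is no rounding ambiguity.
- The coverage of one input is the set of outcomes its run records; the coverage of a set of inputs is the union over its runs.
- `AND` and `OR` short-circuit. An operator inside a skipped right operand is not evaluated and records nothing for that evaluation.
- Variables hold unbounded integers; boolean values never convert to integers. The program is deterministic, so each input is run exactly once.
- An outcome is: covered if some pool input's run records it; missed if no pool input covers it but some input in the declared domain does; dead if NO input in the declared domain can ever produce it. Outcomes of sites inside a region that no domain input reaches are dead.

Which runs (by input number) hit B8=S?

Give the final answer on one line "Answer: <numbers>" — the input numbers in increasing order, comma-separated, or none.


input #1 (b=5, t=4): records B8=S
input #2 (b=15, t=7): records B8=S
input #3 (b=10, t=9): records B8=S
input #4 (b=13, t=10): records B8=S
input #5 (b=15, t=9): records B8=S
input #6 (b=6, t=3): does not record B8=S
input #7 (b=15, t=4): records B8=S
input #8 (b=17, t=8): records B8=S
Answer: 1, 2, 3, 4, 5, 7, 8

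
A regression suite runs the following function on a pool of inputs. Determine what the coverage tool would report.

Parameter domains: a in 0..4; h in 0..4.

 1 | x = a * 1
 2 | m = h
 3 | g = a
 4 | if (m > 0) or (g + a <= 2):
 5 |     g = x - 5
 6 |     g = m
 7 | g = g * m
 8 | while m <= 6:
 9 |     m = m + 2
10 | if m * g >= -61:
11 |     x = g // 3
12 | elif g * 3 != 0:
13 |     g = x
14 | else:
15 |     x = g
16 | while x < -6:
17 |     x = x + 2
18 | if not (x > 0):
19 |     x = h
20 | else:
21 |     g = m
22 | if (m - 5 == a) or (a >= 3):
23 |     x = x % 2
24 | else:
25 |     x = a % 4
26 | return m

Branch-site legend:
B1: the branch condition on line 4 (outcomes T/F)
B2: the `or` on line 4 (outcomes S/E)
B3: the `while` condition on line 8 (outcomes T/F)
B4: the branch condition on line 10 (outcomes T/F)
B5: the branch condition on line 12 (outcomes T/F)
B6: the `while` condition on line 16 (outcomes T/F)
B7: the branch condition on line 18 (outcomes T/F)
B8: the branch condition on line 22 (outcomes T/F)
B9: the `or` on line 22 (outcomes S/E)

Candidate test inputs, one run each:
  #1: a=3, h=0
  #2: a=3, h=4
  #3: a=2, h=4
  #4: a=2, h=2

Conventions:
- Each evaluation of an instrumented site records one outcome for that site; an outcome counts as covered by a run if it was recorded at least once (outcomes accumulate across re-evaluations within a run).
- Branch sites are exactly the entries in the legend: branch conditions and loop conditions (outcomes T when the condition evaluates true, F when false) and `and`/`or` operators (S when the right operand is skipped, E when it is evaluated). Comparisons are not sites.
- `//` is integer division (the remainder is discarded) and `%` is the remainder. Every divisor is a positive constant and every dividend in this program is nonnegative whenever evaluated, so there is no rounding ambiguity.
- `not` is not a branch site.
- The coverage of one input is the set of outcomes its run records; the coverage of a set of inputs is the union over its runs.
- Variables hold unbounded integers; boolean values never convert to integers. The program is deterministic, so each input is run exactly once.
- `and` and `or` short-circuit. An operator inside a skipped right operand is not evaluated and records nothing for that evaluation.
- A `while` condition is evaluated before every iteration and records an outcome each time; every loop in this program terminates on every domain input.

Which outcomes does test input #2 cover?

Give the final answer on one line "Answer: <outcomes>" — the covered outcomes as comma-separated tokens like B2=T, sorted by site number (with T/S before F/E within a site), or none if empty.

Event log for input #2 (a=3, h=4):
  B2->S, B1->T, B3->T, B3->T, B3->F, B4->T, B6->F, B7->F, B9->S, B8->T
distinct outcomes covered: B1=T, B2=S, B3=T, B3=F, B4=T, B6=F, B7=F, B8=T, B9=S

Answer: B1=T, B2=S, B3=T, B3=F, B4=T, B6=F, B7=F, B8=T, B9=S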